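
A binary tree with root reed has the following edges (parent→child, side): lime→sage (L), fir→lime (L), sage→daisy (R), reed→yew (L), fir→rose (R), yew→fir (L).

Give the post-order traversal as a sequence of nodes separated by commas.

daisy, sage, lime, rose, fir, yew, reed

Post-order visits the left subtree, then the right subtree, then the node.
At reed: go left to yew.
  At yew: go left to fir.
    At fir: go left to lime.
      At lime: go left to sage.
        At sage: no left child.
        At sage: go right to daisy.
          daisy is a leaf — visit daisy.
        Visit sage.
      At lime: no right child.
      Visit lime.
    At fir: go right to rose.
      rose is a leaf — visit rose.
    Visit fir.
  At yew: no right child.
  Visit yew.
At reed: no right child.
Visit reed.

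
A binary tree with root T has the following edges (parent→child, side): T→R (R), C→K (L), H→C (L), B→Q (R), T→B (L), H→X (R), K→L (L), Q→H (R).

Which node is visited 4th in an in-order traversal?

In-order visits the left subtree, then the node, then the right subtree.
At T: go left to B.
  At B: no left child.
  Visit B.
  At B: go right to Q.
    At Q: no left child.
    Visit Q.
    At Q: go right to H.
      At H: go left to C.
        At C: go left to K.
          At K: go left to L.
            L is a leaf — visit L.
          Visit K.
          At K: no right child.
        Visit C.
        At C: no right child.
      Visit H.
      At H: go right to X.
        X is a leaf — visit X.
Visit T.
At T: go right to R.
  R is a leaf — visit R.
Full in-order sequence: B, Q, L, K, C, H, X, T, R.

K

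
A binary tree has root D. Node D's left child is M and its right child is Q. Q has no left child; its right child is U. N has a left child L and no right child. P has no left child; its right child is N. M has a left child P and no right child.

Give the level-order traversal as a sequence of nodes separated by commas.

Level-order visits nodes level by level from the root, left to right within each level.
Level 0: D
Level 1: M, Q
Level 2: P, U
Level 3: N
Level 4: L

D, M, Q, P, U, N, L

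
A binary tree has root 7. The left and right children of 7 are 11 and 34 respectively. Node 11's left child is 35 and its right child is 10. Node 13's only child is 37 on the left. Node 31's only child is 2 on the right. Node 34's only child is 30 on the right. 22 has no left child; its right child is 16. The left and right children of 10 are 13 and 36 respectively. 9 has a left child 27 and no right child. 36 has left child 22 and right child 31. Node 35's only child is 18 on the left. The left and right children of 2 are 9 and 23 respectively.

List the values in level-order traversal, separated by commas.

Level-order visits nodes level by level from the root, left to right within each level.
Level 0: 7
Level 1: 11, 34
Level 2: 35, 10, 30
Level 3: 18, 13, 36
Level 4: 37, 22, 31
Level 5: 16, 2
Level 6: 9, 23
Level 7: 27

7, 11, 34, 35, 10, 30, 18, 13, 36, 37, 22, 31, 16, 2, 9, 23, 27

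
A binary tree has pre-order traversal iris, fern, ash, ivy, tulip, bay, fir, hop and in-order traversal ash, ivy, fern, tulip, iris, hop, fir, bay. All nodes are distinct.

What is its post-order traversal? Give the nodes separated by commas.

ivy, ash, tulip, fern, hop, fir, bay, iris

The first element of pre-order is the root; it splits in-order into left and right subtrees.
Root iris: left subtree has 4 nodes {ash, ivy, fern, tulip}, right has 3 {hop, fir, bay}.
  Root fern: left subtree has 2 nodes {ash, ivy}, right has 1 {tulip}.
    Root ash: left subtree has 0 nodes { }, right has 1 {ivy}.
  Root bay: left subtree has 2 nodes {hop, fir}, right has 0 { }.
    Root fir: left subtree has 1 node {hop}, right has 0 { }.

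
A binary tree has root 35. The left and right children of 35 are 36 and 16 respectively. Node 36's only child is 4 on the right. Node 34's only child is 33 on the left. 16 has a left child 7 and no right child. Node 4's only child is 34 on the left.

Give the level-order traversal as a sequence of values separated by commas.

35, 36, 16, 4, 7, 34, 33

Level-order visits nodes level by level from the root, left to right within each level.
Level 0: 35
Level 1: 36, 16
Level 2: 4, 7
Level 3: 34
Level 4: 33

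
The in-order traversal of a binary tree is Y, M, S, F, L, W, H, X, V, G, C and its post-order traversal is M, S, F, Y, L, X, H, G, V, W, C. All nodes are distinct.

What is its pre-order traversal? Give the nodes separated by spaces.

The last element of post-order is the root; it splits in-order into left and right subtrees.
Root C: left subtree has 10 nodes {Y, M, S, F, L, W, H, X, V, G}, right has 0 { }.
  Root W: left subtree has 5 nodes {Y, M, S, F, L}, right has 4 {H, X, V, G}.
    Root L: left subtree has 4 nodes {Y, M, S, F}, right has 0 { }.
      Root Y: left subtree has 0 nodes { }, right has 3 {M, S, F}.
        Root F: left subtree has 2 nodes {M, S}, right has 0 { }.
          Root S: left subtree has 1 node {M}, right has 0 { }.
    Root V: left subtree has 2 nodes {H, X}, right has 1 {G}.
      Root H: left subtree has 0 nodes { }, right has 1 {X}.

C W L Y F S M V H X G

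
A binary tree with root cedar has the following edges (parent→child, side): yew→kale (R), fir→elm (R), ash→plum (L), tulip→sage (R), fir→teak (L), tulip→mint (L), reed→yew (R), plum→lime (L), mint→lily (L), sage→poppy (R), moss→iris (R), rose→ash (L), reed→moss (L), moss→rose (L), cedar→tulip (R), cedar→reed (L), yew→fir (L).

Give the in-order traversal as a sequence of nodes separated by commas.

In-order visits the left subtree, then the node, then the right subtree.
At cedar: go left to reed.
  At reed: go left to moss.
    At moss: go left to rose.
      At rose: go left to ash.
        At ash: go left to plum.
          At plum: go left to lime.
            lime is a leaf — visit lime.
          Visit plum.
          At plum: no right child.
        Visit ash.
        At ash: no right child.
      Visit rose.
      At rose: no right child.
    Visit moss.
    At moss: go right to iris.
      iris is a leaf — visit iris.
  Visit reed.
  At reed: go right to yew.
    At yew: go left to fir.
      At fir: go left to teak.
        teak is a leaf — visit teak.
      Visit fir.
      At fir: go right to elm.
        elm is a leaf — visit elm.
    Visit yew.
    At yew: go right to kale.
      kale is a leaf — visit kale.
Visit cedar.
At cedar: go right to tulip.
  At tulip: go left to mint.
    At mint: go left to lily.
      lily is a leaf — visit lily.
    Visit mint.
    At mint: no right child.
  Visit tulip.
  At tulip: go right to sage.
    At sage: no left child.
    Visit sage.
    At sage: go right to poppy.
      poppy is a leaf — visit poppy.

lime, plum, ash, rose, moss, iris, reed, teak, fir, elm, yew, kale, cedar, lily, mint, tulip, sage, poppy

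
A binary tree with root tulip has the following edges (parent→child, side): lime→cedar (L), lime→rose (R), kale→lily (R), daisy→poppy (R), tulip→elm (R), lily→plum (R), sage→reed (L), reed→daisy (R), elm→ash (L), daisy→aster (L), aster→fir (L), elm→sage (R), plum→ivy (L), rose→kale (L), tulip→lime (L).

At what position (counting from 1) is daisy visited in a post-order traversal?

Post-order visits the left subtree, then the right subtree, then the node.
At tulip: go left to lime.
  At lime: go left to cedar.
    cedar is a leaf — visit cedar.
  At lime: go right to rose.
    At rose: go left to kale.
      At kale: no left child.
      At kale: go right to lily.
        At lily: no left child.
        At lily: go right to plum.
          At plum: go left to ivy.
            ivy is a leaf — visit ivy.
          At plum: no right child.
          Visit plum.
        Visit lily.
      Visit kale.
    At rose: no right child.
    Visit rose.
  Visit lime.
At tulip: go right to elm.
  At elm: go left to ash.
    ash is a leaf — visit ash.
  At elm: go right to sage.
    At sage: go left to reed.
      At reed: no left child.
      At reed: go right to daisy.
        At daisy: go left to aster.
          At aster: go left to fir.
            fir is a leaf — visit fir.
          At aster: no right child.
          Visit aster.
        At daisy: go right to poppy.
          poppy is a leaf — visit poppy.
        Visit daisy.
      Visit reed.
    At sage: no right child.
    Visit sage.
  Visit elm.
Visit tulip.
Full post-order sequence: cedar, ivy, plum, lily, kale, rose, lime, ash, fir, aster, poppy, daisy, reed, sage, elm, tulip.

12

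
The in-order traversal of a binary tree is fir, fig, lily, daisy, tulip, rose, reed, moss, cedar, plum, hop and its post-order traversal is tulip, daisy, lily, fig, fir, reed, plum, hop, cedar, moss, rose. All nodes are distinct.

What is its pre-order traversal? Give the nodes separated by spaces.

rose fir fig lily daisy tulip moss reed cedar hop plum

The last element of post-order is the root; it splits in-order into left and right subtrees.
Root rose: left subtree has 5 nodes {fir, fig, lily, daisy, tulip}, right has 5 {reed, moss, cedar, plum, hop}.
  Root fir: left subtree has 0 nodes { }, right has 4 {fig, lily, daisy, tulip}.
    Root fig: left subtree has 0 nodes { }, right has 3 {lily, daisy, tulip}.
      Root lily: left subtree has 0 nodes { }, right has 2 {daisy, tulip}.
        Root daisy: left subtree has 0 nodes { }, right has 1 {tulip}.
  Root moss: left subtree has 1 node {reed}, right has 3 {cedar, plum, hop}.
    Root cedar: left subtree has 0 nodes { }, right has 2 {plum, hop}.
      Root hop: left subtree has 1 node {plum}, right has 0 { }.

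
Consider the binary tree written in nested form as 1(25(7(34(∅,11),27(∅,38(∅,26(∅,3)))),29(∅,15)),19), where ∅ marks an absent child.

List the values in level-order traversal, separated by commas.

Level-order visits nodes level by level from the root, left to right within each level.
Level 0: 1
Level 1: 25, 19
Level 2: 7, 29
Level 3: 34, 27, 15
Level 4: 11, 38
Level 5: 26
Level 6: 3

1, 25, 19, 7, 29, 34, 27, 15, 11, 38, 26, 3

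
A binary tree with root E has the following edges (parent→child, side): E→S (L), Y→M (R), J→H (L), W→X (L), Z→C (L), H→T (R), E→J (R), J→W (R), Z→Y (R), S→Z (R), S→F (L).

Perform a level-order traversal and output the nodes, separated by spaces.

E S J F Z H W C Y T X M

Level-order visits nodes level by level from the root, left to right within each level.
Level 0: E
Level 1: S, J
Level 2: F, Z, H, W
Level 3: C, Y, T, X
Level 4: M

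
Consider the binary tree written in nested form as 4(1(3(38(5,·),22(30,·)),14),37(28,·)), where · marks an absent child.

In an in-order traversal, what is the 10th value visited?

37

In-order visits the left subtree, then the node, then the right subtree.
At 4: go left to 1.
  At 1: go left to 3.
    At 3: go left to 38.
      At 38: go left to 5.
        5 is a leaf — visit 5.
      Visit 38.
      At 38: no right child.
    Visit 3.
    At 3: go right to 22.
      At 22: go left to 30.
        30 is a leaf — visit 30.
      Visit 22.
      At 22: no right child.
  Visit 1.
  At 1: go right to 14.
    14 is a leaf — visit 14.
Visit 4.
At 4: go right to 37.
  At 37: go left to 28.
    28 is a leaf — visit 28.
  Visit 37.
  At 37: no right child.
Full in-order sequence: 5, 38, 3, 30, 22, 1, 14, 4, 28, 37.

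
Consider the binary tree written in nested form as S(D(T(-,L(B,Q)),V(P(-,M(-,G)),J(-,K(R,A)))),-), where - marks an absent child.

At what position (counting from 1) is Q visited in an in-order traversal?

4

In-order visits the left subtree, then the node, then the right subtree.
At S: go left to D.
  At D: go left to T.
    At T: no left child.
    Visit T.
    At T: go right to L.
      At L: go left to B.
        B is a leaf — visit B.
      Visit L.
      At L: go right to Q.
        Q is a leaf — visit Q.
  Visit D.
  At D: go right to V.
    At V: go left to P.
      At P: no left child.
      Visit P.
      At P: go right to M.
        At M: no left child.
        Visit M.
        At M: go right to G.
          G is a leaf — visit G.
    Visit V.
    At V: go right to J.
      At J: no left child.
      Visit J.
      At J: go right to K.
        At K: go left to R.
          R is a leaf — visit R.
        Visit K.
        At K: go right to A.
          A is a leaf — visit A.
Visit S.
At S: no right child.
Full in-order sequence: T, B, L, Q, D, P, M, G, V, J, R, K, A, S.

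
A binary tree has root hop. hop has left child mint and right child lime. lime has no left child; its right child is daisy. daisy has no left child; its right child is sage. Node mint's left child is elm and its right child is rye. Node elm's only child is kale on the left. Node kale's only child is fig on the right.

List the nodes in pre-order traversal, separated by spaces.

Pre-order visits the node, then its left subtree, then its right subtree.
Visit hop.
At hop: go left to mint.
  Visit mint.
  At mint: go left to elm.
    Visit elm.
    At elm: go left to kale.
      Visit kale.
      At kale: no left child.
      At kale: go right to fig.
        fig is a leaf — visit fig.
    At elm: no right child.
  At mint: go right to rye.
    rye is a leaf — visit rye.
At hop: go right to lime.
  Visit lime.
  At lime: no left child.
  At lime: go right to daisy.
    Visit daisy.
    At daisy: no left child.
    At daisy: go right to sage.
      sage is a leaf — visit sage.

hop mint elm kale fig rye lime daisy sage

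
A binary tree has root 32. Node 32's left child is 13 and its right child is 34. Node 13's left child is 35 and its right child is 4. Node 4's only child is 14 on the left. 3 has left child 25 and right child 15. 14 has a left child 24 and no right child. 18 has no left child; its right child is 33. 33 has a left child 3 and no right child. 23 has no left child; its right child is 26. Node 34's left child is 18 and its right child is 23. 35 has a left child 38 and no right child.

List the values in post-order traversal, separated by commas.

Post-order visits the left subtree, then the right subtree, then the node.
At 32: go left to 13.
  At 13: go left to 35.
    At 35: go left to 38.
      38 is a leaf — visit 38.
    At 35: no right child.
    Visit 35.
  At 13: go right to 4.
    At 4: go left to 14.
      At 14: go left to 24.
        24 is a leaf — visit 24.
      At 14: no right child.
      Visit 14.
    At 4: no right child.
    Visit 4.
  Visit 13.
At 32: go right to 34.
  At 34: go left to 18.
    At 18: no left child.
    At 18: go right to 33.
      At 33: go left to 3.
        At 3: go left to 25.
          25 is a leaf — visit 25.
        At 3: go right to 15.
          15 is a leaf — visit 15.
        Visit 3.
      At 33: no right child.
      Visit 33.
    Visit 18.
  At 34: go right to 23.
    At 23: no left child.
    At 23: go right to 26.
      26 is a leaf — visit 26.
    Visit 23.
  Visit 34.
Visit 32.

38, 35, 24, 14, 4, 13, 25, 15, 3, 33, 18, 26, 23, 34, 32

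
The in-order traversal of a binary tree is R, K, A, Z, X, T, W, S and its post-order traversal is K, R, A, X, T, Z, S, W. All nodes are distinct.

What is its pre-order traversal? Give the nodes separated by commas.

The last element of post-order is the root; it splits in-order into left and right subtrees.
Root W: left subtree has 6 nodes {R, K, A, Z, X, T}, right has 1 {S}.
  Root Z: left subtree has 3 nodes {R, K, A}, right has 2 {X, T}.
    Root A: left subtree has 2 nodes {R, K}, right has 0 { }.
      Root R: left subtree has 0 nodes { }, right has 1 {K}.
    Root T: left subtree has 1 node {X}, right has 0 { }.

W, Z, A, R, K, T, X, S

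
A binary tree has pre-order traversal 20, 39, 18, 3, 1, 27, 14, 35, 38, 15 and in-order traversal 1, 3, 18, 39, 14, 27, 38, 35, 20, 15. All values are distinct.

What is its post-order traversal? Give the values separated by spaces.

1 3 18 14 38 35 27 39 15 20

The first element of pre-order is the root; it splits in-order into left and right subtrees.
Root 20: left subtree has 8 nodes {1, 3, 18, 39, 14, 27, 38, 35}, right has 1 {15}.
  Root 39: left subtree has 3 nodes {1, 3, 18}, right has 4 {14, 27, 38, 35}.
    Root 18: left subtree has 2 nodes {1, 3}, right has 0 { }.
      Root 3: left subtree has 1 node {1}, right has 0 { }.
    Root 27: left subtree has 1 node {14}, right has 2 {38, 35}.
      Root 35: left subtree has 1 node {38}, right has 0 { }.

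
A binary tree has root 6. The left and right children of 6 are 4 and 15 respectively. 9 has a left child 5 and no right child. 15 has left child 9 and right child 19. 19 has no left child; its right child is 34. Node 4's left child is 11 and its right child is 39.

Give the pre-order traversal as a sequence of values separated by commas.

Pre-order visits the node, then its left subtree, then its right subtree.
Visit 6.
At 6: go left to 4.
  Visit 4.
  At 4: go left to 11.
    11 is a leaf — visit 11.
  At 4: go right to 39.
    39 is a leaf — visit 39.
At 6: go right to 15.
  Visit 15.
  At 15: go left to 9.
    Visit 9.
    At 9: go left to 5.
      5 is a leaf — visit 5.
    At 9: no right child.
  At 15: go right to 19.
    Visit 19.
    At 19: no left child.
    At 19: go right to 34.
      34 is a leaf — visit 34.

6, 4, 11, 39, 15, 9, 5, 19, 34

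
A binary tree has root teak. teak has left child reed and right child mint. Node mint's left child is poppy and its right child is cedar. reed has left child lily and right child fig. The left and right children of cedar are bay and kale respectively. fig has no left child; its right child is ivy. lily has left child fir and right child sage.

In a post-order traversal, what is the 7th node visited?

Post-order visits the left subtree, then the right subtree, then the node.
At teak: go left to reed.
  At reed: go left to lily.
    At lily: go left to fir.
      fir is a leaf — visit fir.
    At lily: go right to sage.
      sage is a leaf — visit sage.
    Visit lily.
  At reed: go right to fig.
    At fig: no left child.
    At fig: go right to ivy.
      ivy is a leaf — visit ivy.
    Visit fig.
  Visit reed.
At teak: go right to mint.
  At mint: go left to poppy.
    poppy is a leaf — visit poppy.
  At mint: go right to cedar.
    At cedar: go left to bay.
      bay is a leaf — visit bay.
    At cedar: go right to kale.
      kale is a leaf — visit kale.
    Visit cedar.
  Visit mint.
Visit teak.
Full post-order sequence: fir, sage, lily, ivy, fig, reed, poppy, bay, kale, cedar, mint, teak.

poppy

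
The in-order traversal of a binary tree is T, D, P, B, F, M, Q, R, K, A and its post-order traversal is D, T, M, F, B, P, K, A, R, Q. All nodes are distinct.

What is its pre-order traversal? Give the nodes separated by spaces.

The last element of post-order is the root; it splits in-order into left and right subtrees.
Root Q: left subtree has 6 nodes {T, D, P, B, F, M}, right has 3 {R, K, A}.
  Root P: left subtree has 2 nodes {T, D}, right has 3 {B, F, M}.
    Root T: left subtree has 0 nodes { }, right has 1 {D}.
    Root B: left subtree has 0 nodes { }, right has 2 {F, M}.
      Root F: left subtree has 0 nodes { }, right has 1 {M}.
  Root R: left subtree has 0 nodes { }, right has 2 {K, A}.
    Root A: left subtree has 1 node {K}, right has 0 { }.

Q P T D B F M R A K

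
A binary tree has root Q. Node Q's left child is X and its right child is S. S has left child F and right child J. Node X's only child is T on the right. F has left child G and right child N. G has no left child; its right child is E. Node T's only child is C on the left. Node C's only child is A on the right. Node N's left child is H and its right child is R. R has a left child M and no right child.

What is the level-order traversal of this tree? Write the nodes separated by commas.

Q, X, S, T, F, J, C, G, N, A, E, H, R, M

Level-order visits nodes level by level from the root, left to right within each level.
Level 0: Q
Level 1: X, S
Level 2: T, F, J
Level 3: C, G, N
Level 4: A, E, H, R
Level 5: M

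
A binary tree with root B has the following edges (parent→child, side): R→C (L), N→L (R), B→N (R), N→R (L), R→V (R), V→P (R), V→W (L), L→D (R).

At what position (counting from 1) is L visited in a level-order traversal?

4

Level-order visits nodes level by level from the root, left to right within each level.
Level 0: B
Level 1: N
Level 2: R, L
Level 3: C, V, D
Level 4: W, P
Full level-order sequence: B, N, R, L, C, V, D, W, P.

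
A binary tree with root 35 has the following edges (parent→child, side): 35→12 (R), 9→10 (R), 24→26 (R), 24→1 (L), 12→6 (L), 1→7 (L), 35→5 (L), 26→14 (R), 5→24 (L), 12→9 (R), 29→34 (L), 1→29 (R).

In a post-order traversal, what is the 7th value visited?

Post-order visits the left subtree, then the right subtree, then the node.
At 35: go left to 5.
  At 5: go left to 24.
    At 24: go left to 1.
      At 1: go left to 7.
        7 is a leaf — visit 7.
      At 1: go right to 29.
        At 29: go left to 34.
          34 is a leaf — visit 34.
        At 29: no right child.
        Visit 29.
      Visit 1.
    At 24: go right to 26.
      At 26: no left child.
      At 26: go right to 14.
        14 is a leaf — visit 14.
      Visit 26.
    Visit 24.
  At 5: no right child.
  Visit 5.
At 35: go right to 12.
  At 12: go left to 6.
    6 is a leaf — visit 6.
  At 12: go right to 9.
    At 9: no left child.
    At 9: go right to 10.
      10 is a leaf — visit 10.
    Visit 9.
  Visit 12.
Visit 35.
Full post-order sequence: 7, 34, 29, 1, 14, 26, 24, 5, 6, 10, 9, 12, 35.

24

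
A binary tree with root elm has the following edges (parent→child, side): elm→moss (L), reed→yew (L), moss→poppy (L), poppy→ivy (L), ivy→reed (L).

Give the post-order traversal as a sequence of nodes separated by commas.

Post-order visits the left subtree, then the right subtree, then the node.
At elm: go left to moss.
  At moss: go left to poppy.
    At poppy: go left to ivy.
      At ivy: go left to reed.
        At reed: go left to yew.
          yew is a leaf — visit yew.
        At reed: no right child.
        Visit reed.
      At ivy: no right child.
      Visit ivy.
    At poppy: no right child.
    Visit poppy.
  At moss: no right child.
  Visit moss.
At elm: no right child.
Visit elm.

yew, reed, ivy, poppy, moss, elm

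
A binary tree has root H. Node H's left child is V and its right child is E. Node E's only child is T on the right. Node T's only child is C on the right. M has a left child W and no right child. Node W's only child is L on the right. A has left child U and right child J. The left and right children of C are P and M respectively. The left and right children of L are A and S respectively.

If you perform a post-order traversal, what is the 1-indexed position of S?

6

Post-order visits the left subtree, then the right subtree, then the node.
At H: go left to V.
  V is a leaf — visit V.
At H: go right to E.
  At E: no left child.
  At E: go right to T.
    At T: no left child.
    At T: go right to C.
      At C: go left to P.
        P is a leaf — visit P.
      At C: go right to M.
        At M: go left to W.
          At W: no left child.
          At W: go right to L.
            At L: go left to A.
              At A: go left to U.
                U is a leaf — visit U.
              At A: go right to J.
                J is a leaf — visit J.
              Visit A.
            At L: go right to S.
              S is a leaf — visit S.
            Visit L.
          Visit W.
        At M: no right child.
        Visit M.
      Visit C.
    Visit T.
  Visit E.
Visit H.
Full post-order sequence: V, P, U, J, A, S, L, W, M, C, T, E, H.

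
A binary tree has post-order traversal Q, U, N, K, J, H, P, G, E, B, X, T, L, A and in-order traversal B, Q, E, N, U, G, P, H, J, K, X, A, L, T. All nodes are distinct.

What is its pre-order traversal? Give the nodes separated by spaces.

The last element of post-order is the root; it splits in-order into left and right subtrees.
Root A: left subtree has 11 nodes {B, Q, E, N, U, G, P, H, J, K, X}, right has 2 {L, T}.
  Root X: left subtree has 10 nodes {B, Q, E, N, U, G, P, H, J, K}, right has 0 { }.
    Root B: left subtree has 0 nodes { }, right has 9 {Q, E, N, U, G, P, H, J, K}.
      Root E: left subtree has 1 node {Q}, right has 7 {N, U, G, P, H, J, K}.
        Root G: left subtree has 2 nodes {N, U}, right has 4 {P, H, J, K}.
          Root N: left subtree has 0 nodes { }, right has 1 {U}.
          Root P: left subtree has 0 nodes { }, right has 3 {H, J, K}.
            Root H: left subtree has 0 nodes { }, right has 2 {J, K}.
              Root J: left subtree has 0 nodes { }, right has 1 {K}.
  Root L: left subtree has 0 nodes { }, right has 1 {T}.

A X B E Q G N U P H J K L T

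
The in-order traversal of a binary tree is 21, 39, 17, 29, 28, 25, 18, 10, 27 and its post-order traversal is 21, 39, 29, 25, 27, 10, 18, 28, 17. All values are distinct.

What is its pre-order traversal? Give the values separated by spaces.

17 39 21 28 29 18 25 10 27

The last element of post-order is the root; it splits in-order into left and right subtrees.
Root 17: left subtree has 2 nodes {21, 39}, right has 6 {29, 28, 25, 18, 10, 27}.
  Root 39: left subtree has 1 node {21}, right has 0 { }.
  Root 28: left subtree has 1 node {29}, right has 4 {25, 18, 10, 27}.
    Root 18: left subtree has 1 node {25}, right has 2 {10, 27}.
      Root 10: left subtree has 0 nodes { }, right has 1 {27}.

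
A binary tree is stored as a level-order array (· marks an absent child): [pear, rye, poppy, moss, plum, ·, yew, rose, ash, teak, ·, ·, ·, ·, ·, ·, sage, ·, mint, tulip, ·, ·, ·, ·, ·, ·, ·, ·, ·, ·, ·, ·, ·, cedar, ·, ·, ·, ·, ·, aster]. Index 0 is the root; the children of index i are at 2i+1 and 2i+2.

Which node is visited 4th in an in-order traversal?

moss

In-order visits the left subtree, then the node, then the right subtree.
At pear: go left to rye.
  At rye: go left to moss.
    At moss: go left to rose.
      At rose: no left child.
      Visit rose.
      At rose: go right to sage.
        At sage: go left to cedar.
          cedar is a leaf — visit cedar.
        Visit sage.
        At sage: no right child.
    Visit moss.
    At moss: go right to ash.
      At ash: no left child.
      Visit ash.
      At ash: go right to mint.
        mint is a leaf — visit mint.
  Visit rye.
  At rye: go right to plum.
    At plum: go left to teak.
      At teak: go left to tulip.
        At tulip: go left to aster.
          aster is a leaf — visit aster.
        Visit tulip.
        At tulip: no right child.
      Visit teak.
      At teak: no right child.
    Visit plum.
    At plum: no right child.
Visit pear.
At pear: go right to poppy.
  At poppy: no left child.
  Visit poppy.
  At poppy: go right to yew.
    yew is a leaf — visit yew.
Full in-order sequence: rose, cedar, sage, moss, ash, mint, rye, aster, tulip, teak, plum, pear, poppy, yew.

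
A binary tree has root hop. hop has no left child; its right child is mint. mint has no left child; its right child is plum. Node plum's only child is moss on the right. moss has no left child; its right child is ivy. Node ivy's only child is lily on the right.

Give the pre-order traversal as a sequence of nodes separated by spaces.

Pre-order visits the node, then its left subtree, then its right subtree.
Visit hop.
At hop: no left child.
At hop: go right to mint.
  Visit mint.
  At mint: no left child.
  At mint: go right to plum.
    Visit plum.
    At plum: no left child.
    At plum: go right to moss.
      Visit moss.
      At moss: no left child.
      At moss: go right to ivy.
        Visit ivy.
        At ivy: no left child.
        At ivy: go right to lily.
          lily is a leaf — visit lily.

hop mint plum moss ivy lily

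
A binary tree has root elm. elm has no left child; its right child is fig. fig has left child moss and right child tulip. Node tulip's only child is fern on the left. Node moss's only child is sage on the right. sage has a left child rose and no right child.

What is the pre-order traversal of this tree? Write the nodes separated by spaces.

elm fig moss sage rose tulip fern

Pre-order visits the node, then its left subtree, then its right subtree.
Visit elm.
At elm: no left child.
At elm: go right to fig.
  Visit fig.
  At fig: go left to moss.
    Visit moss.
    At moss: no left child.
    At moss: go right to sage.
      Visit sage.
      At sage: go left to rose.
        rose is a leaf — visit rose.
      At sage: no right child.
  At fig: go right to tulip.
    Visit tulip.
    At tulip: go left to fern.
      fern is a leaf — visit fern.
    At tulip: no right child.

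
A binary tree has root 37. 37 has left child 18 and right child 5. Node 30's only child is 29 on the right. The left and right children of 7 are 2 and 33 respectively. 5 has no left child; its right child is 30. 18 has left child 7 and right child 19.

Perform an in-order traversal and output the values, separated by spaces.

In-order visits the left subtree, then the node, then the right subtree.
At 37: go left to 18.
  At 18: go left to 7.
    At 7: go left to 2.
      2 is a leaf — visit 2.
    Visit 7.
    At 7: go right to 33.
      33 is a leaf — visit 33.
  Visit 18.
  At 18: go right to 19.
    19 is a leaf — visit 19.
Visit 37.
At 37: go right to 5.
  At 5: no left child.
  Visit 5.
  At 5: go right to 30.
    At 30: no left child.
    Visit 30.
    At 30: go right to 29.
      29 is a leaf — visit 29.

2 7 33 18 19 37 5 30 29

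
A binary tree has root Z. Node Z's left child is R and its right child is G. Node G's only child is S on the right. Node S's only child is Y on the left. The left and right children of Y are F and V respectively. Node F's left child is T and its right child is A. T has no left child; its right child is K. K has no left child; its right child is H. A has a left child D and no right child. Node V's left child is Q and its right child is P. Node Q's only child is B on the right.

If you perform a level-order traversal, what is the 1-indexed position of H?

15

Level-order visits nodes level by level from the root, left to right within each level.
Level 0: Z
Level 1: R, G
Level 2: S
Level 3: Y
Level 4: F, V
Level 5: T, A, Q, P
Level 6: K, D, B
Level 7: H
Full level-order sequence: Z, R, G, S, Y, F, V, T, A, Q, P, K, D, B, H.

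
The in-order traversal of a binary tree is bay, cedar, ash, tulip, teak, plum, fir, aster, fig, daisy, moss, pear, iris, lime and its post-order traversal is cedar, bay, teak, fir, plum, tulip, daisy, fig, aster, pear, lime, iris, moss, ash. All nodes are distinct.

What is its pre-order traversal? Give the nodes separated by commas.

ash, bay, cedar, moss, aster, tulip, plum, teak, fir, fig, daisy, iris, pear, lime

The last element of post-order is the root; it splits in-order into left and right subtrees.
Root ash: left subtree has 2 nodes {bay, cedar}, right has 11 {tulip, teak, plum, fir, aster, fig, daisy, moss, pear, iris, lime}.
  Root bay: left subtree has 0 nodes { }, right has 1 {cedar}.
  Root moss: left subtree has 7 nodes {tulip, teak, plum, fir, aster, fig, daisy}, right has 3 {pear, iris, lime}.
    Root aster: left subtree has 4 nodes {tulip, teak, plum, fir}, right has 2 {fig, daisy}.
      Root tulip: left subtree has 0 nodes { }, right has 3 {teak, plum, fir}.
        Root plum: left subtree has 1 node {teak}, right has 1 {fir}.
      Root fig: left subtree has 0 nodes { }, right has 1 {daisy}.
    Root iris: left subtree has 1 node {pear}, right has 1 {lime}.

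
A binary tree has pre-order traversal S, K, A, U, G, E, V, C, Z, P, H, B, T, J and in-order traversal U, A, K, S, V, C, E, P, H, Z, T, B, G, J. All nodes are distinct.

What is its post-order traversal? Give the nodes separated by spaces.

U A K C V H P T B Z E J G S

The first element of pre-order is the root; it splits in-order into left and right subtrees.
Root S: left subtree has 3 nodes {U, A, K}, right has 10 {V, C, E, P, H, Z, T, B, G, J}.
  Root K: left subtree has 2 nodes {U, A}, right has 0 { }.
    Root A: left subtree has 1 node {U}, right has 0 { }.
  Root G: left subtree has 8 nodes {V, C, E, P, H, Z, T, B}, right has 1 {J}.
    Root E: left subtree has 2 nodes {V, C}, right has 5 {P, H, Z, T, B}.
      Root V: left subtree has 0 nodes { }, right has 1 {C}.
      Root Z: left subtree has 2 nodes {P, H}, right has 2 {T, B}.
        Root P: left subtree has 0 nodes { }, right has 1 {H}.
        Root B: left subtree has 1 node {T}, right has 0 { }.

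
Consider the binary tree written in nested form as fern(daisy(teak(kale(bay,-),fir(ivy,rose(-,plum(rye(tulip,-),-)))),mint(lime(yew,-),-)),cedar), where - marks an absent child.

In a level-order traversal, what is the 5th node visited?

mint

Level-order visits nodes level by level from the root, left to right within each level.
Level 0: fern
Level 1: daisy, cedar
Level 2: teak, mint
Level 3: kale, fir, lime
Level 4: bay, ivy, rose, yew
Level 5: plum
Level 6: rye
Level 7: tulip
Full level-order sequence: fern, daisy, cedar, teak, mint, kale, fir, lime, bay, ivy, rose, yew, plum, rye, tulip.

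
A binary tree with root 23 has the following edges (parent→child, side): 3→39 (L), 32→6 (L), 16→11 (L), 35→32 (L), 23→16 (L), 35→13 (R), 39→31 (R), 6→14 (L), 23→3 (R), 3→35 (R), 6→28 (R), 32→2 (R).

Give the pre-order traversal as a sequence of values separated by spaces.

Pre-order visits the node, then its left subtree, then its right subtree.
Visit 23.
At 23: go left to 16.
  Visit 16.
  At 16: go left to 11.
    11 is a leaf — visit 11.
  At 16: no right child.
At 23: go right to 3.
  Visit 3.
  At 3: go left to 39.
    Visit 39.
    At 39: no left child.
    At 39: go right to 31.
      31 is a leaf — visit 31.
  At 3: go right to 35.
    Visit 35.
    At 35: go left to 32.
      Visit 32.
      At 32: go left to 6.
        Visit 6.
        At 6: go left to 14.
          14 is a leaf — visit 14.
        At 6: go right to 28.
          28 is a leaf — visit 28.
      At 32: go right to 2.
        2 is a leaf — visit 2.
    At 35: go right to 13.
      13 is a leaf — visit 13.

23 16 11 3 39 31 35 32 6 14 28 2 13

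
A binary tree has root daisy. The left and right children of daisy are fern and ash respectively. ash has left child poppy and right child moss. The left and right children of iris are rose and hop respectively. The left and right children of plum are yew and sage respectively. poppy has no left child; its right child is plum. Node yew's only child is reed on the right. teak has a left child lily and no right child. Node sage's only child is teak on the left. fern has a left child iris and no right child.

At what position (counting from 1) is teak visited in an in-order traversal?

11

In-order visits the left subtree, then the node, then the right subtree.
At daisy: go left to fern.
  At fern: go left to iris.
    At iris: go left to rose.
      rose is a leaf — visit rose.
    Visit iris.
    At iris: go right to hop.
      hop is a leaf — visit hop.
  Visit fern.
  At fern: no right child.
Visit daisy.
At daisy: go right to ash.
  At ash: go left to poppy.
    At poppy: no left child.
    Visit poppy.
    At poppy: go right to plum.
      At plum: go left to yew.
        At yew: no left child.
        Visit yew.
        At yew: go right to reed.
          reed is a leaf — visit reed.
      Visit plum.
      At plum: go right to sage.
        At sage: go left to teak.
          At teak: go left to lily.
            lily is a leaf — visit lily.
          Visit teak.
          At teak: no right child.
        Visit sage.
        At sage: no right child.
  Visit ash.
  At ash: go right to moss.
    moss is a leaf — visit moss.
Full in-order sequence: rose, iris, hop, fern, daisy, poppy, yew, reed, plum, lily, teak, sage, ash, moss.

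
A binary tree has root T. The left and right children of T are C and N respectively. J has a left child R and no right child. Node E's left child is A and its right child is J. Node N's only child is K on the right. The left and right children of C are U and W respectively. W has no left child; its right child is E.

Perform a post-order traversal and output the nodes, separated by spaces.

Post-order visits the left subtree, then the right subtree, then the node.
At T: go left to C.
  At C: go left to U.
    U is a leaf — visit U.
  At C: go right to W.
    At W: no left child.
    At W: go right to E.
      At E: go left to A.
        A is a leaf — visit A.
      At E: go right to J.
        At J: go left to R.
          R is a leaf — visit R.
        At J: no right child.
        Visit J.
      Visit E.
    Visit W.
  Visit C.
At T: go right to N.
  At N: no left child.
  At N: go right to K.
    K is a leaf — visit K.
  Visit N.
Visit T.

U A R J E W C K N T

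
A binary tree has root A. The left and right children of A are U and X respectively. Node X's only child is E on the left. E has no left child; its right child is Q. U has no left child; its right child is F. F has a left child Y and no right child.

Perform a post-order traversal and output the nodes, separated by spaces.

Post-order visits the left subtree, then the right subtree, then the node.
At A: go left to U.
  At U: no left child.
  At U: go right to F.
    At F: go left to Y.
      Y is a leaf — visit Y.
    At F: no right child.
    Visit F.
  Visit U.
At A: go right to X.
  At X: go left to E.
    At E: no left child.
    At E: go right to Q.
      Q is a leaf — visit Q.
    Visit E.
  At X: no right child.
  Visit X.
Visit A.

Y F U Q E X A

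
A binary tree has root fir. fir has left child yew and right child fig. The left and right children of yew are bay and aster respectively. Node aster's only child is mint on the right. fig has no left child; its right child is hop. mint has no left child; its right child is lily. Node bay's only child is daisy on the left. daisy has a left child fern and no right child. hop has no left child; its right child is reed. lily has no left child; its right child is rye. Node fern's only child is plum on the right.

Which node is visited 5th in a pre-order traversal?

fern

Pre-order visits the node, then its left subtree, then its right subtree.
Visit fir.
At fir: go left to yew.
  Visit yew.
  At yew: go left to bay.
    Visit bay.
    At bay: go left to daisy.
      Visit daisy.
      At daisy: go left to fern.
        Visit fern.
        At fern: no left child.
        At fern: go right to plum.
          plum is a leaf — visit plum.
      At daisy: no right child.
    At bay: no right child.
  At yew: go right to aster.
    Visit aster.
    At aster: no left child.
    At aster: go right to mint.
      Visit mint.
      At mint: no left child.
      At mint: go right to lily.
        Visit lily.
        At lily: no left child.
        At lily: go right to rye.
          rye is a leaf — visit rye.
At fir: go right to fig.
  Visit fig.
  At fig: no left child.
  At fig: go right to hop.
    Visit hop.
    At hop: no left child.
    At hop: go right to reed.
      reed is a leaf — visit reed.
Full pre-order sequence: fir, yew, bay, daisy, fern, plum, aster, mint, lily, rye, fig, hop, reed.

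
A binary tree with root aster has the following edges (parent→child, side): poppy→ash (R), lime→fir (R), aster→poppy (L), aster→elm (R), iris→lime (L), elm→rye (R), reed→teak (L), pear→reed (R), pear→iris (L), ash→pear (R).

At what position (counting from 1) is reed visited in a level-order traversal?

8

Level-order visits nodes level by level from the root, left to right within each level.
Level 0: aster
Level 1: poppy, elm
Level 2: ash, rye
Level 3: pear
Level 4: iris, reed
Level 5: lime, teak
Level 6: fir
Full level-order sequence: aster, poppy, elm, ash, rye, pear, iris, reed, lime, teak, fir.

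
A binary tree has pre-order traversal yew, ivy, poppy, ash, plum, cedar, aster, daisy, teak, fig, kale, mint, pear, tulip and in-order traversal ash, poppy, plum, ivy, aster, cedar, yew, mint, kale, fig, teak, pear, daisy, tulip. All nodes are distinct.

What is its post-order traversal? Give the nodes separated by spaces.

The first element of pre-order is the root; it splits in-order into left and right subtrees.
Root yew: left subtree has 6 nodes {ash, poppy, plum, ivy, aster, cedar}, right has 7 {mint, kale, fig, teak, pear, daisy, tulip}.
  Root ivy: left subtree has 3 nodes {ash, poppy, plum}, right has 2 {aster, cedar}.
    Root poppy: left subtree has 1 node {ash}, right has 1 {plum}.
    Root cedar: left subtree has 1 node {aster}, right has 0 { }.
  Root daisy: left subtree has 5 nodes {mint, kale, fig, teak, pear}, right has 1 {tulip}.
    Root teak: left subtree has 3 nodes {mint, kale, fig}, right has 1 {pear}.
      Root fig: left subtree has 2 nodes {mint, kale}, right has 0 { }.
        Root kale: left subtree has 1 node {mint}, right has 0 { }.

ash plum poppy aster cedar ivy mint kale fig pear teak tulip daisy yew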